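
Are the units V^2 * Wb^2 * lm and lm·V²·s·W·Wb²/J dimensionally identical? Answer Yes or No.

Left side:
  V = W/A (potential = power per current),
      = kg·m²·s⁻³·A⁻¹.
  So V² = kg²·m⁴·s⁻⁶·A⁻².
  Wb = V·s (flux: a volt is a weber per second),
      = kg·m²·s⁻²·A⁻¹.
  So Wb² = kg²·m⁴·s⁻⁴·A⁻².
  lm = cd·sr = cd (luminous flux; sr is dimensionless).
  Combining: V²·Wb²·lm = (kg²·m⁴·s⁻⁶·A⁻²) · (kg²·m⁴·s⁻⁴·A⁻²) · cd = kg⁴·m⁸·s⁻¹⁰·A⁻⁴·cd.
Right side:
  lm = cd·sr = cd (luminous flux; sr is dimensionless).
  V = W/A (potential = power per current),
      = kg·m²·s⁻³·A⁻¹.
  So V² = kg²·m⁴·s⁻⁶·A⁻².
  J = N·m (work = force × distance),
      = kg·m²·s⁻².
  So J⁻¹ = kg⁻¹·m⁻²·s².
  W = J/s (power = energy per time),
      = kg·m²·s⁻³.
  Wb = V·s (flux: a volt is a weber per second),
      = kg·m²·s⁻²·A⁻¹.
  So Wb² = kg²·m⁴·s⁻⁴·A⁻².
  Combining: lm·V²·J⁻¹·s·W·Wb² = cd · (kg²·m⁴·s⁻⁶·A⁻²) · (kg⁻¹·m⁻²·s²) · s · (kg·m²·s⁻³) · (kg²·m⁴·s⁻⁴·A⁻²) = kg⁴·m⁸·s⁻¹⁰·A⁻⁴·cd.
Both reduce to kg⁴·m⁸·s⁻¹⁰·A⁻⁴·cd.

Yes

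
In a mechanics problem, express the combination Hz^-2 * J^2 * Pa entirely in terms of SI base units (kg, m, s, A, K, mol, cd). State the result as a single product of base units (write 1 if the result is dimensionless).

kg³·m³·s⁻⁴

Hz = 1/s = s⁻¹ (frequency is cycles per second).
So Hz⁻² = s².
J = N·m (work = force × distance),
    = kg·m²·s⁻².
So J² = kg²·m⁴·s⁻⁴.
Pa = N/m² (pressure = force per area),
    = kg·m⁻¹·s⁻².
Combining: Hz⁻²·J²·Pa = s² · (kg²·m⁴·s⁻⁴) · (kg·m⁻¹·s⁻²) = kg³·m³·s⁻⁴.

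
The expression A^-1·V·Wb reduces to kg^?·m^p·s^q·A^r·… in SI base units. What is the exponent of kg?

2

V = W/A (potential = power per current),
    = kg·m²·s⁻³·A⁻¹.
Wb = V·s (flux: a volt is a weber per second),
    = kg·m²·s⁻²·A⁻¹.
Combining: A⁻¹·V·Wb = A⁻¹ · (kg·m²·s⁻³·A⁻¹) · (kg·m²·s⁻²·A⁻¹) = kg²·m⁴·s⁻⁵·A⁻³.
The exponent of kg is 2.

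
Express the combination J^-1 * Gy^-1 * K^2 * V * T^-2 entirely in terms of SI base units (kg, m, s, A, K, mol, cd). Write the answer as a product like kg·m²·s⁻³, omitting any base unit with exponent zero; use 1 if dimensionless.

J = N·m (work = force × distance),
    = kg·m²·s⁻².
So J⁻¹ = kg⁻¹·m⁻²·s².
Gy = J/kg (absorbed dose = energy per mass),
    = m²·s⁻².
So Gy⁻¹ = m⁻²·s².
V = W/A (potential = power per current),
    = kg·m²·s⁻³·A⁻¹.
T = Wb/m² (flux density = flux per area),
    = kg·s⁻²·A⁻¹.
So T⁻² = kg⁻²·s⁴·A².
Combining: J⁻¹·Gy⁻¹·K²·V·T⁻² = (kg⁻¹·m⁻²·s²) · (m⁻²·s²) · K² · (kg·m²·s⁻³·A⁻¹) · (kg⁻²·s⁴·A²) = kg⁻²·m⁻²·s⁵·A·K².

kg⁻²·m⁻²·s⁵·A·K²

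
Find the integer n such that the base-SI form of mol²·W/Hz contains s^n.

-2

W = J/s (power = energy per time),
    = kg·m²·s⁻³.
Hz = 1/s = s⁻¹ (frequency is cycles per second).
So Hz⁻¹ = s.
Combining: mol²·W·Hz⁻¹ = mol² · (kg·m²·s⁻³) · s = kg·m²·s⁻²·mol².
The exponent of s is -2.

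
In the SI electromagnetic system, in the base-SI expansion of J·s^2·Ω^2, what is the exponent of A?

J = kg·m²·s⁻².
Ω = kg·m²·s⁻³·A⁻².
So Ω² = kg²·m⁴·s⁻⁶·A⁻⁴.
Combining: J·s²·Ω² = (kg·m²·s⁻²) · s² · (kg²·m⁴·s⁻⁶·A⁻⁴) = kg³·m⁶·s⁻⁶·A⁻⁴.
The exponent of A is -4.

-4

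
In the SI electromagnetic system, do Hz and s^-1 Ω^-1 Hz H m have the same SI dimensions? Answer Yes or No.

Left side:
  Hz = 1/s = s⁻¹ (frequency is cycles per second).
Right side:
  Ω = V/A (resistance = voltage per current),
      = kg·m²·s⁻³·A⁻².
  So Ω⁻¹ = kg⁻¹·m⁻²·s³·A².
  Hz = 1/s = s⁻¹ (frequency is cycles per second).
  H = Wb/A (inductance = flux per current),
      = kg·m²·s⁻²·A⁻².
  Combining: s⁻¹·Ω⁻¹·Hz·H·m = s⁻¹ · (kg⁻¹·m⁻²·s³·A²) · s⁻¹ · (kg·m²·s⁻²·A⁻²) · m = m·s⁻¹.
Left is s⁻¹; right is m·s⁻¹ — different.

No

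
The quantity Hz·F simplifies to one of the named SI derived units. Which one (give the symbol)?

S

Hz = s⁻¹.
F = kg⁻¹·m⁻²·s⁴·A².
Combining: Hz·F = s⁻¹ · (kg⁻¹·m⁻²·s⁴·A²) = kg⁻¹·m⁻²·s³·A².
kg⁻¹·m⁻²·s³·A² is the base-SI form of the siemens.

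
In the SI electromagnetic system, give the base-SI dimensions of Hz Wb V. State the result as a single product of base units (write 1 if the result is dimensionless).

Hz = 1/s = s⁻¹ (frequency is cycles per second).
Wb = V·s (flux: a volt is a weber per second),
    = kg·m²·s⁻²·A⁻¹.
V = W/A (potential = power per current),
    = kg·m²·s⁻³·A⁻¹.
Combining: Hz·Wb·V = s⁻¹ · (kg·m²·s⁻²·A⁻¹) · (kg·m²·s⁻³·A⁻¹) = kg²·m⁴·s⁻⁶·A⁻².

kg²·m⁴·s⁻⁶·A⁻²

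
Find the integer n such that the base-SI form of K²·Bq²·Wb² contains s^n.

Bq = s⁻¹.
So Bq² = s⁻².
Wb = kg·m²·s⁻²·A⁻¹.
So Wb² = kg²·m⁴·s⁻⁴·A⁻².
Combining: K²·Bq²·Wb² = K² · s⁻² · (kg²·m⁴·s⁻⁴·A⁻²) = kg²·m⁴·s⁻⁶·A⁻²·K².
The exponent of s is -6.

-6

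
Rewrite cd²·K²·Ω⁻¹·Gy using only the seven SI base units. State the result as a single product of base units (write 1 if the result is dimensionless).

kg⁻¹·s·A²·K²·cd²

Ω = kg·m²·s⁻³·A⁻².
So Ω⁻¹ = kg⁻¹·m⁻²·s³·A².
Gy = m²·s⁻².
Combining: cd²·K²·Ω⁻¹·Gy = cd² · K² · (kg⁻¹·m⁻²·s³·A²) · (m²·s⁻²) = kg⁻¹·s·A²·K²·cd².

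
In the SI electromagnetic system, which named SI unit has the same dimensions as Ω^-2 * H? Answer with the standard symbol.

Ω = V/A (resistance = voltage per current),
    = kg·m²·s⁻³·A⁻².
So Ω⁻² = kg⁻²·m⁻⁴·s⁶·A⁴.
H = Wb/A (inductance = flux per current),
    = kg·m²·s⁻²·A⁻².
Combining: Ω⁻²·H = (kg⁻²·m⁻⁴·s⁶·A⁴) · (kg·m²·s⁻²·A⁻²) = kg⁻¹·m⁻²·s⁴·A².
kg⁻¹·m⁻²·s⁴·A² is the base-SI form of the farad.

F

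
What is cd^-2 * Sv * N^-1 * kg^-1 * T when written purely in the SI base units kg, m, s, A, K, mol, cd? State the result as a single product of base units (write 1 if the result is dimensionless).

kg⁻¹·m·s⁻²·A⁻¹·cd⁻²

Sv = m²·s⁻².
N = kg·m·s⁻².
So N⁻¹ = kg⁻¹·m⁻¹·s².
T = kg·s⁻²·A⁻¹.
Combining: cd⁻²·Sv·N⁻¹·kg⁻¹·T = cd⁻² · (m²·s⁻²) · (kg⁻¹·m⁻¹·s²) · kg⁻¹ · (kg·s⁻²·A⁻¹) = kg⁻¹·m·s⁻²·A⁻¹·cd⁻².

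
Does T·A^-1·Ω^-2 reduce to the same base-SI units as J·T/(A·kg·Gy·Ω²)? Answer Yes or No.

Left side:
  T = Wb/m² (flux density = flux per area),
      = kg·s⁻²·A⁻¹.
  Ω = V/A (resistance = voltage per current),
      = kg·m²·s⁻³·A⁻².
  So Ω⁻² = kg⁻²·m⁻⁴·s⁶·A⁴.
  Combining: T·A⁻¹·Ω⁻² = (kg·s⁻²·A⁻¹) · A⁻¹ · (kg⁻²·m⁻⁴·s⁶·A⁴) = kg⁻¹·m⁻⁴·s⁴·A².
Right side:
  J = N·m (work = force × distance),
      = kg·m²·s⁻².
  Gy = J/kg (absorbed dose = energy per mass),
      = m²·s⁻².
  So Gy⁻¹ = m⁻²·s².
  Ω = V/A (resistance = voltage per current),
      = kg·m²·s⁻³·A⁻².
  So Ω⁻² = kg⁻²·m⁻⁴·s⁶·A⁴.
  T = Wb/m² (flux density = flux per area),
      = kg·s⁻²·A⁻¹.
  Combining: A⁻¹·J·kg⁻¹·Gy⁻¹·Ω⁻²·T = A⁻¹ · (kg·m²·s⁻²) · kg⁻¹ · (m⁻²·s²) · (kg⁻²·m⁻⁴·s⁶·A⁴) · (kg·s⁻²·A⁻¹) = kg⁻¹·m⁻⁴·s⁴·A².
Both reduce to kg⁻¹·m⁻⁴·s⁴·A².

Yes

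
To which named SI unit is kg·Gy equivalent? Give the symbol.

Gy = J/kg (absorbed dose = energy per mass),
    = m²·s⁻².
Combining: kg·Gy = kg · (m²·s⁻²) = kg·m²·s⁻².
kg·m²·s⁻² is the base-SI form of the joule.

J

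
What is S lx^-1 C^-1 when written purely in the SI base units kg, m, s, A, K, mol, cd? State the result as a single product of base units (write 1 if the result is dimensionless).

S = 1/Ω (conductance is reciprocal resistance),
    = kg⁻¹·m⁻²·s³·A².
lx = lm/m² (illuminance = luminous flux per area),
    = m⁻²·cd.
So lx⁻¹ = m²·cd⁻¹.
C = A·s = s·A (charge = current × time).
So C⁻¹ = s⁻¹·A⁻¹.
Combining: S·lx⁻¹·C⁻¹ = (kg⁻¹·m⁻²·s³·A²) · (m²·cd⁻¹) · (s⁻¹·A⁻¹) = kg⁻¹·s²·A·cd⁻¹.

kg⁻¹·s²·A·cd⁻¹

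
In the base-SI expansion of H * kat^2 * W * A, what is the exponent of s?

-7

H = kg·m²·s⁻²·A⁻².
kat = s⁻¹·mol.
So kat² = s⁻²·mol².
W = kg·m²·s⁻³.
Combining: H·kat²·W·A = (kg·m²·s⁻²·A⁻²) · (s⁻²·mol²) · (kg·m²·s⁻³) · A = kg²·m⁴·s⁻⁷·A⁻¹·mol².
The exponent of s is -7.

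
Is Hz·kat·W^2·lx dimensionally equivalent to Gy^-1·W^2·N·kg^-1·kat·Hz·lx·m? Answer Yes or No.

Left side:
  Hz = 1/s = s⁻¹ (frequency is cycles per second).
  kat = mol/s = s⁻¹·mol (catalytic activity).
  W = J/s (power = energy per time),
      = kg·m²·s⁻³.
  So W² = kg²·m⁴·s⁻⁶.
  lx = lm/m² (illuminance = luminous flux per area),
      = m⁻²·cd.
  Combining: Hz·kat·W²·lx = s⁻¹ · (s⁻¹·mol) · (kg²·m⁴·s⁻⁶) · (m⁻²·cd) = kg²·m²·s⁻⁸·mol·cd.
Right side:
  Gy = m²·s⁻².
  So Gy⁻¹ = m⁻²·s².
  W = kg·m²·s⁻³.
  So W² = kg²·m⁴·s⁻⁶.
  N = kg·m·s⁻².
  kat = s⁻¹·mol.
  Hz = s⁻¹.
  lx = m⁻²·cd.
  Combining: Gy⁻¹·W²·N·kg⁻¹·kat·Hz·lx·m = (m⁻²·s²) · (kg²·m⁴·s⁻⁶) · (kg·m·s⁻²) · kg⁻¹ · (s⁻¹·mol) · s⁻¹ · (m⁻²·cd) · m = kg²·m²·s⁻⁸·mol·cd.
Both reduce to kg²·m²·s⁻⁸·mol·cd.

Yes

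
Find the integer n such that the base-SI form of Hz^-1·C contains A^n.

Hz = 1/s = s⁻¹ (frequency is cycles per second).
So Hz⁻¹ = s.
C = A·s = s·A (charge = current × time).
Combining: Hz⁻¹·C = s · (s·A) = s²·A.
The exponent of A is 1.

1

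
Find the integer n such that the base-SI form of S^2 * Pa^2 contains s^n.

2

S = 1/Ω (conductance is reciprocal resistance),
    = kg⁻¹·m⁻²·s³·A².
So S² = kg⁻²·m⁻⁴·s⁶·A⁴.
Pa = N/m² (pressure = force per area),
    = kg·m⁻¹·s⁻².
So Pa² = kg²·m⁻²·s⁻⁴.
Combining: S²·Pa² = (kg⁻²·m⁻⁴·s⁶·A⁴) · (kg²·m⁻²·s⁻⁴) = m⁻⁶·s²·A⁴.
The exponent of s is 2.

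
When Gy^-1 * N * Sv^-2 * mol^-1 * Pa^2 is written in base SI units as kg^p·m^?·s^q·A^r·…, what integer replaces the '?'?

Gy = J/kg (absorbed dose = energy per mass),
    = m²·s⁻².
So Gy⁻¹ = m⁻²·s².
N = kg·m/s² = kg·m·s⁻² (force = mass × acceleration).
Sv = J/kg (equivalent dose = energy per mass),
    = m²·s⁻².
So Sv⁻² = m⁻⁴·s⁴.
Pa = N/m² (pressure = force per area),
    = kg·m⁻¹·s⁻².
So Pa² = kg²·m⁻²·s⁻⁴.
Combining: Gy⁻¹·N·Sv⁻²·mol⁻¹·Pa² = (m⁻²·s²) · (kg·m·s⁻²) · (m⁻⁴·s⁴) · mol⁻¹ · (kg²·m⁻²·s⁻⁴) = kg³·m⁻⁷·mol⁻¹.
The exponent of m is -7.

-7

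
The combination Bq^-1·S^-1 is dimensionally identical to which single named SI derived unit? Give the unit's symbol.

H

Bq = s⁻¹.
So Bq⁻¹ = s.
S = kg⁻¹·m⁻²·s³·A².
So S⁻¹ = kg·m²·s⁻³·A⁻².
Combining: Bq⁻¹·S⁻¹ = s · (kg·m²·s⁻³·A⁻²) = kg·m²·s⁻²·A⁻².
kg·m²·s⁻²·A⁻² is the base-SI form of the henry.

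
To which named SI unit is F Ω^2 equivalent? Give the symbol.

F = C/V (capacitance = charge per voltage),
    = A·s/(kg·m²·s⁻³·A⁻¹) (substituting C and V),
    = kg⁻¹·m⁻²·s⁴·A².
Ω = V/A (resistance = voltage per current),
    = kg·m²·s⁻³·A⁻².
So Ω² = kg²·m⁴·s⁻⁶·A⁻⁴.
Combining: F·Ω² = (kg⁻¹·m⁻²·s⁴·A²) · (kg²·m⁴·s⁻⁶·A⁻⁴) = kg·m²·s⁻²·A⁻².
kg·m²·s⁻²·A⁻² is the base-SI form of the henry.

H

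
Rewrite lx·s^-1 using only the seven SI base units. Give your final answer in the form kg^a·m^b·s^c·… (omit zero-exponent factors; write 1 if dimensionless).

lx = lm/m² (illuminance = luminous flux per area),
    = m⁻²·cd.
Combining: lx·s⁻¹ = (m⁻²·cd) · s⁻¹ = m⁻²·s⁻¹·cd.

m⁻²·s⁻¹·cd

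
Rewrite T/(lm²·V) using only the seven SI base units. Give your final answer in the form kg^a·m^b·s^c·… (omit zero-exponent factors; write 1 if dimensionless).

m⁻²·s·cd⁻²

lm = cd·sr = cd (luminous flux; sr is dimensionless).
So lm⁻² = cd⁻².
V = W/A (potential = power per current),
    = kg·m²·s⁻³·A⁻¹.
So V⁻¹ = kg⁻¹·m⁻²·s³·A.
T = Wb/m² (flux density = flux per area),
    = kg·s⁻²·A⁻¹.
Combining: lm⁻²·V⁻¹·T = cd⁻² · (kg⁻¹·m⁻²·s³·A) · (kg·s⁻²·A⁻¹) = m⁻²·s·cd⁻².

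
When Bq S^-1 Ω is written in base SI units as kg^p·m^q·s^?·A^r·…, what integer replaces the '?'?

-7

Bq = s⁻¹.
S = kg⁻¹·m⁻²·s³·A².
So S⁻¹ = kg·m²·s⁻³·A⁻².
Ω = kg·m²·s⁻³·A⁻².
Combining: Bq·S⁻¹·Ω = s⁻¹ · (kg·m²·s⁻³·A⁻²) · (kg·m²·s⁻³·A⁻²) = kg²·m⁴·s⁻⁷·A⁻⁴.
The exponent of s is -7.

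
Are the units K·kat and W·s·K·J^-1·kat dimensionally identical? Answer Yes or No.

Yes

Left side:
  kat = mol/s = s⁻¹·mol (catalytic activity).
  Combining: K·kat = K · (s⁻¹·mol) = s⁻¹·K·mol.
Right side:
  W = J/s (power = energy per time),
      = kg·m²·s⁻³.
  J = N·m (work = force × distance),
      = kg·m²·s⁻².
  So J⁻¹ = kg⁻¹·m⁻²·s².
  kat = mol/s = s⁻¹·mol (catalytic activity).
  Combining: W·s·K·J⁻¹·kat = (kg·m²·s⁻³) · s · K · (kg⁻¹·m⁻²·s²) · (s⁻¹·mol) = s⁻¹·K·mol.
Both reduce to s⁻¹·K·mol.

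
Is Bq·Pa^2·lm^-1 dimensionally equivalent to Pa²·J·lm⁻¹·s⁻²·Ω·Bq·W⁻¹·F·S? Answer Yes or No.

No

Left side:
  Bq = 1/s = s⁻¹ (activity is decays per second).
  Pa = N/m² (pressure = force per area),
      = kg·m⁻¹·s⁻².
  So Pa² = kg²·m⁻²·s⁻⁴.
  lm = cd·sr = cd (luminous flux; sr is dimensionless).
  So lm⁻¹ = cd⁻¹.
  Combining: Bq·Pa²·lm⁻¹ = s⁻¹ · (kg²·m⁻²·s⁻⁴) · cd⁻¹ = kg²·m⁻²·s⁻⁵·cd⁻¹.
Right side:
  Pa = N/m² (pressure = force per area),
      = kg·m⁻¹·s⁻².
  So Pa² = kg²·m⁻²·s⁻⁴.
  J = N·m (work = force × distance),
      = kg·m²·s⁻².
  lm = cd·sr = cd (luminous flux; sr is dimensionless).
  So lm⁻¹ = cd⁻¹.
  Ω = V/A (resistance = voltage per current),
      = kg·m²·s⁻³·A⁻².
  Bq = 1/s = s⁻¹ (activity is decays per second).
  W = J/s (power = energy per time),
      = kg·m²·s⁻³.
  So W⁻¹ = kg⁻¹·m⁻²·s³.
  F = C/V (capacitance = charge per voltage),
      = A·s/(kg·m²·s⁻³·A⁻¹) (substituting C and V),
      = kg⁻¹·m⁻²·s⁴·A².
  S = 1/Ω (conductance is reciprocal resistance),
      = kg⁻¹·m⁻²·s³·A².
  Combining: Pa²·J·lm⁻¹·s⁻²·Ω·Bq·W⁻¹·F·S = (kg²·m⁻²·s⁻⁴) · (kg·m²·s⁻²) · cd⁻¹ · s⁻² · (kg·m²·s⁻³·A⁻²) · s⁻¹ · (kg⁻¹·m⁻²·s³) · (kg⁻¹·m⁻²·s⁴·A²) · (kg⁻¹·m⁻²·s³·A²) = kg·m⁻⁴·s⁻²·A²·cd⁻¹.
Left is kg²·m⁻²·s⁻⁵·cd⁻¹; right is kg·m⁻⁴·s⁻²·A²·cd⁻¹ — different.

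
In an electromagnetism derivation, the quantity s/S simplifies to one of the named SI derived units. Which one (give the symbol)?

H

S = kg⁻¹·m⁻²·s³·A².
So S⁻¹ = kg·m²·s⁻³·A⁻².
Combining: S⁻¹·s = (kg·m²·s⁻³·A⁻²) · s = kg·m²·s⁻²·A⁻².
kg·m²·s⁻²·A⁻² is the base-SI form of the henry.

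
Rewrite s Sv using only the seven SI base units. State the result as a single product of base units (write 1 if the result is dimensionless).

Sv = J/kg (equivalent dose = energy per mass),
    = m²·s⁻².
Combining: s·Sv = s · (m²·s⁻²) = m²·s⁻¹.

m²·s⁻¹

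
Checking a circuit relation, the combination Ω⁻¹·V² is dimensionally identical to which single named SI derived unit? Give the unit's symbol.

Ω = kg·m²·s⁻³·A⁻².
So Ω⁻¹ = kg⁻¹·m⁻²·s³·A².
V = kg·m²·s⁻³·A⁻¹.
So V² = kg²·m⁴·s⁻⁶·A⁻².
Combining: Ω⁻¹·V² = (kg⁻¹·m⁻²·s³·A²) · (kg²·m⁴·s⁻⁶·A⁻²) = kg·m²·s⁻³.
kg·m²·s⁻³ is the base-SI form of the watt.

W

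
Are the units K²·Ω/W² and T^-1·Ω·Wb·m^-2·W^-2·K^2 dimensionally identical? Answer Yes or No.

Yes

Left side:
  Ω = kg·m²·s⁻³·A⁻².
  W = kg·m²·s⁻³.
  So W⁻² = kg⁻²·m⁻⁴·s⁶.
  Combining: K²·Ω·W⁻² = K² · (kg·m²·s⁻³·A⁻²) · (kg⁻²·m⁻⁴·s⁶) = kg⁻¹·m⁻²·s³·A⁻²·K².
Right side:
  T = Wb/m² (flux density = flux per area),
      = kg·s⁻²·A⁻¹.
  So T⁻¹ = kg⁻¹·s²·A.
  Ω = V/A (resistance = voltage per current),
      = kg·m²·s⁻³·A⁻².
  Wb = V·s (flux: a volt is a weber per second),
      = kg·m²·s⁻²·A⁻¹.
  W = J/s (power = energy per time),
      = kg·m²·s⁻³.
  So W⁻² = kg⁻²·m⁻⁴·s⁶.
  Combining: T⁻¹·Ω·Wb·m⁻²·W⁻²·K² = (kg⁻¹·s²·A) · (kg·m²·s⁻³·A⁻²) · (kg·m²·s⁻²·A⁻¹) · m⁻² · (kg⁻²·m⁻⁴·s⁶) · K² = kg⁻¹·m⁻²·s³·A⁻²·K².
Both reduce to kg⁻¹·m⁻²·s³·A⁻²·K².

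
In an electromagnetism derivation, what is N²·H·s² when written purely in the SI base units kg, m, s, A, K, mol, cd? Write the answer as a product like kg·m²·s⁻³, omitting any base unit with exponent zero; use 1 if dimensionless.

kg³·m⁴·s⁻⁴·A⁻²

N = kg·m/s² = kg·m·s⁻² (force = mass × acceleration).
So N² = kg²·m²·s⁻⁴.
H = Wb/A (inductance = flux per current),
    = kg·m²·s⁻²·A⁻².
Combining: N²·H·s² = (kg²·m²·s⁻⁴) · (kg·m²·s⁻²·A⁻²) · s² = kg³·m⁴·s⁻⁴·A⁻².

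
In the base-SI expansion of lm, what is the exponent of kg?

lm = cd·sr = cd (luminous flux; sr is dimensionless).
The exponent of kg is 0.

0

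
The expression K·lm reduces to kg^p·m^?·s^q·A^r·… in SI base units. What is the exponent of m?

0

lm = cd·sr = cd (luminous flux; sr is dimensionless).
Combining: K·lm = K · cd = K·cd.
The exponent of m is 0.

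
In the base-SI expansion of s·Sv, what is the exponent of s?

-1

Sv = m²·s⁻².
Combining: s·Sv = s · (m²·s⁻²) = m²·s⁻¹.
The exponent of s is -1.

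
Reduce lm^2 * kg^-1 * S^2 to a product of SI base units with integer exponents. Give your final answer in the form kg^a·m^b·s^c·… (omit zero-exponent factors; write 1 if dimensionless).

kg⁻³·m⁻⁴·s⁶·A⁴·cd²

lm = cd·sr = cd (luminous flux; sr is dimensionless).
So lm² = cd².
S = 1/Ω (conductance is reciprocal resistance),
    = kg⁻¹·m⁻²·s³·A².
So S² = kg⁻²·m⁻⁴·s⁶·A⁴.
Combining: lm²·kg⁻¹·S² = cd² · kg⁻¹ · (kg⁻²·m⁻⁴·s⁶·A⁴) = kg⁻³·m⁻⁴·s⁶·A⁴·cd².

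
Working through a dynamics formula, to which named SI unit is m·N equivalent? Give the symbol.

N = kg·m/s² = kg·m·s⁻² (force = mass × acceleration).
Combining: m·N = m · (kg·m·s⁻²) = kg·m²·s⁻².
kg·m²·s⁻² is the base-SI form of the joule.

J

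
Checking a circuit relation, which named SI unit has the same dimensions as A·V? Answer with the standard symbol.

V = kg·m²·s⁻³·A⁻¹.
Combining: A·V = A · (kg·m²·s⁻³·A⁻¹) = kg·m²·s⁻³.
kg·m²·s⁻³ is the base-SI form of the watt.

W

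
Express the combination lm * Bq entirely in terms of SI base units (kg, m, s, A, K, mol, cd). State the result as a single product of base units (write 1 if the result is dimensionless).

s⁻¹·cd

lm = cd.
Bq = s⁻¹.
Combining: lm·Bq = cd · s⁻¹ = s⁻¹·cd.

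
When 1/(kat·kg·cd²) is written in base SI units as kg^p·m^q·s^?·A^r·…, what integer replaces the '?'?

kat = s⁻¹·mol.
So kat⁻¹ = s·mol⁻¹.
Combining: kat⁻¹·kg⁻¹·cd⁻² = (s·mol⁻¹) · kg⁻¹ · cd⁻² = kg⁻¹·s·mol⁻¹·cd⁻².
The exponent of s is 1.

1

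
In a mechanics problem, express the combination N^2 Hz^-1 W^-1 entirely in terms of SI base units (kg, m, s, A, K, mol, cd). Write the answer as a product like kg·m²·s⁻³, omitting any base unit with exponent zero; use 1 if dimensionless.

N = kg·m/s² = kg·m·s⁻² (force = mass × acceleration).
So N² = kg²·m²·s⁻⁴.
Hz = 1/s = s⁻¹ (frequency is cycles per second).
So Hz⁻¹ = s.
W = J/s (power = energy per time),
    = kg·m²·s⁻³.
So W⁻¹ = kg⁻¹·m⁻²·s³.
Combining: N²·Hz⁻¹·W⁻¹ = (kg²·m²·s⁻⁴) · s · (kg⁻¹·m⁻²·s³) = kg.

kg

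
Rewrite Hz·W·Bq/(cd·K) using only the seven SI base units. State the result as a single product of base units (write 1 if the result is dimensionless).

Hz = 1/s = s⁻¹ (frequency is cycles per second).
W = J/s (power = energy per time),
    = kg·m²·s⁻³.
Bq = 1/s = s⁻¹ (activity is decays per second).
Combining: cd⁻¹·Hz·W·K⁻¹·Bq = cd⁻¹ · s⁻¹ · (kg·m²·s⁻³) · K⁻¹ · s⁻¹ = kg·m²·s⁻⁵·K⁻¹·cd⁻¹.

kg·m²·s⁻⁵·K⁻¹·cd⁻¹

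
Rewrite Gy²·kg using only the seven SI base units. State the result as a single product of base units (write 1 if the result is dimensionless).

kg·m⁴·s⁻⁴

Gy = J/kg (absorbed dose = energy per mass),
    = m²·s⁻².
So Gy² = m⁴·s⁻⁴.
Combining: Gy²·kg = (m⁴·s⁻⁴) · kg = kg·m⁴·s⁻⁴.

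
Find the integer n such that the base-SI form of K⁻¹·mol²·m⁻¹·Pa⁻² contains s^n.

4

Pa = kg·m⁻¹·s⁻².
So Pa⁻² = kg⁻²·m²·s⁴.
Combining: K⁻¹·mol²·m⁻¹·Pa⁻² = K⁻¹ · mol² · m⁻¹ · (kg⁻²·m²·s⁴) = kg⁻²·m·s⁴·K⁻¹·mol².
The exponent of s is 4.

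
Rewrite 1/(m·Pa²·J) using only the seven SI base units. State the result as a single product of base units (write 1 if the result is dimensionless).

kg⁻³·m⁻¹·s⁶

Pa = N/m² (pressure = force per area),
    = kg·m⁻¹·s⁻².
So Pa⁻² = kg⁻²·m²·s⁴.
J = N·m (work = force × distance),
    = kg·m²·s⁻².
So J⁻¹ = kg⁻¹·m⁻²·s².
Combining: m⁻¹·Pa⁻²·J⁻¹ = m⁻¹ · (kg⁻²·m²·s⁴) · (kg⁻¹·m⁻²·s²) = kg⁻³·m⁻¹·s⁶.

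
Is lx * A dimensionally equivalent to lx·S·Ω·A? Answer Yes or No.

Left side:
  lx = m⁻²·cd.
  Combining: lx·A = (m⁻²·cd) · A = m⁻²·A·cd.
Right side:
  lx = lm/m² (illuminance = luminous flux per area),
      = m⁻²·cd.
  S = 1/Ω (conductance is reciprocal resistance),
      = kg⁻¹·m⁻²·s³·A².
  Ω = V/A (resistance = voltage per current),
      = kg·m²·s⁻³·A⁻².
  Combining: lx·S·Ω·A = (m⁻²·cd) · (kg⁻¹·m⁻²·s³·A²) · (kg·m²·s⁻³·A⁻²) · A = m⁻²·A·cd.
Both reduce to m⁻²·A·cd.

Yes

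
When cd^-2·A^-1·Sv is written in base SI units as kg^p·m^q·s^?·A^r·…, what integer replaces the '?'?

-2

Sv = J/kg (equivalent dose = energy per mass),
    = m²·s⁻².
Combining: cd⁻²·A⁻¹·Sv = cd⁻² · A⁻¹ · (m²·s⁻²) = m²·s⁻²·A⁻¹·cd⁻².
The exponent of s is -2.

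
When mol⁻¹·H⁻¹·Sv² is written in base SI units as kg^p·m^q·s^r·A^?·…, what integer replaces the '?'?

2

H = Wb/A (inductance = flux per current),
    = kg·m²·s⁻²·A⁻².
So H⁻¹ = kg⁻¹·m⁻²·s²·A².
Sv = J/kg (equivalent dose = energy per mass),
    = m²·s⁻².
So Sv² = m⁴·s⁻⁴.
Combining: mol⁻¹·H⁻¹·Sv² = mol⁻¹ · (kg⁻¹·m⁻²·s²·A²) · (m⁴·s⁻⁴) = kg⁻¹·m²·s⁻²·A²·mol⁻¹.
The exponent of A is 2.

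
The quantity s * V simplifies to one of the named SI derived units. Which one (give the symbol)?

Wb

V = W/A (potential = power per current),
    = kg·m²·s⁻³·A⁻¹.
Combining: s·V = s · (kg·m²·s⁻³·A⁻¹) = kg·m²·s⁻²·A⁻¹.
kg·m²·s⁻²·A⁻¹ is the base-SI form of the weber.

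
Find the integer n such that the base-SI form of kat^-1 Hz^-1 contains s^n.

kat = s⁻¹·mol.
So kat⁻¹ = s·mol⁻¹.
Hz = s⁻¹.
So Hz⁻¹ = s.
Combining: kat⁻¹·Hz⁻¹ = (s·mol⁻¹) · s = s²·mol⁻¹.
The exponent of s is 2.

2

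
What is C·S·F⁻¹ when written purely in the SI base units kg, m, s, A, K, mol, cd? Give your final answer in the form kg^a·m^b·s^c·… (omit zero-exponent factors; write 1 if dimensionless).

A

C = A·s = s·A (charge = current × time).
S = 1/Ω (conductance is reciprocal resistance),
    = kg⁻¹·m⁻²·s³·A².
F = C/V (capacitance = charge per voltage),
    = A·s/(kg·m²·s⁻³·A⁻¹) (substituting C and V),
    = kg⁻¹·m⁻²·s⁴·A².
So F⁻¹ = kg·m²·s⁻⁴·A⁻².
Combining: C·S·F⁻¹ = (s·A) · (kg⁻¹·m⁻²·s³·A²) · (kg·m²·s⁻⁴·A⁻²) = A.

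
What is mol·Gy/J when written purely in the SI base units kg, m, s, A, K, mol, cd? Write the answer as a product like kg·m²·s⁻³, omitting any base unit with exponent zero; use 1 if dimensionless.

kg⁻¹·mol

J = N·m (work = force × distance),
    = kg·m²·s⁻².
So J⁻¹ = kg⁻¹·m⁻²·s².
Gy = J/kg (absorbed dose = energy per mass),
    = m²·s⁻².
Combining: mol·J⁻¹·Gy = mol · (kg⁻¹·m⁻²·s²) · (m²·s⁻²) = kg⁻¹·mol.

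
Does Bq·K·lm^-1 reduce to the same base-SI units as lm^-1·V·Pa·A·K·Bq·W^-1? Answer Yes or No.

Left side:
  Bq = s⁻¹.
  lm = cd.
  So lm⁻¹ = cd⁻¹.
  Combining: Bq·K·lm⁻¹ = s⁻¹ · K · cd⁻¹ = s⁻¹·K·cd⁻¹.
Right side:
  lm = cd·sr = cd (luminous flux; sr is dimensionless).
  So lm⁻¹ = cd⁻¹.
  V = W/A (potential = power per current),
      = kg·m²·s⁻³·A⁻¹.
  Pa = N/m² (pressure = force per area),
      = kg·m⁻¹·s⁻².
  Bq = 1/s = s⁻¹ (activity is decays per second).
  W = J/s (power = energy per time),
      = kg·m²·s⁻³.
  So W⁻¹ = kg⁻¹·m⁻²·s³.
  Combining: lm⁻¹·V·Pa·A·K·Bq·W⁻¹ = cd⁻¹ · (kg·m²·s⁻³·A⁻¹) · (kg·m⁻¹·s⁻²) · A · K · s⁻¹ · (kg⁻¹·m⁻²·s³) = kg·m⁻¹·s⁻³·K·cd⁻¹.
Left is s⁻¹·K·cd⁻¹; right is kg·m⁻¹·s⁻³·K·cd⁻¹ — different.

No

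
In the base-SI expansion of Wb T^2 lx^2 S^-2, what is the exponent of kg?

5

Wb = V·s (flux: a volt is a weber per second),
    = kg·m²·s⁻²·A⁻¹.
T = Wb/m² (flux density = flux per area),
    = kg·s⁻²·A⁻¹.
So T² = kg²·s⁻⁴·A⁻².
lx = lm/m² (illuminance = luminous flux per area),
    = m⁻²·cd.
So lx² = m⁻⁴·cd².
S = 1/Ω (conductance is reciprocal resistance),
    = kg⁻¹·m⁻²·s³·A².
So S⁻² = kg²·m⁴·s⁻⁶·A⁻⁴.
Combining: Wb·T²·lx²·S⁻² = (kg·m²·s⁻²·A⁻¹) · (kg²·s⁻⁴·A⁻²) · (m⁻⁴·cd²) · (kg²·m⁴·s⁻⁶·A⁻⁴) = kg⁵·m²·s⁻¹²·A⁻⁷·cd².
The exponent of kg is 5.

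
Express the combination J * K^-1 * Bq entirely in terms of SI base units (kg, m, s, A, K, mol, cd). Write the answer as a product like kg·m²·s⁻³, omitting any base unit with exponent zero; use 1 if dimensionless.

J = N·m (work = force × distance),
    = kg·m²·s⁻².
Bq = 1/s = s⁻¹ (activity is decays per second).
Combining: J·K⁻¹·Bq = (kg·m²·s⁻²) · K⁻¹ · s⁻¹ = kg·m²·s⁻³·K⁻¹.

kg·m²·s⁻³·K⁻¹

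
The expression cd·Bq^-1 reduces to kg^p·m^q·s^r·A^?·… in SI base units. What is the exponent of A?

0

Bq = 1/s = s⁻¹ (activity is decays per second).
So Bq⁻¹ = s.
Combining: cd·Bq⁻¹ = cd · s = s·cd.
The exponent of A is 0.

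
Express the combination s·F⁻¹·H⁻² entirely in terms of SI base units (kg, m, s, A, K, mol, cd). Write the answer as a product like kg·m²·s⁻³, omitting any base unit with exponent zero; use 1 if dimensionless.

F = kg⁻¹·m⁻²·s⁴·A².
So F⁻¹ = kg·m²·s⁻⁴·A⁻².
H = kg·m²·s⁻²·A⁻².
So H⁻² = kg⁻²·m⁻⁴·s⁴·A⁴.
Combining: s·F⁻¹·H⁻² = s · (kg·m²·s⁻⁴·A⁻²) · (kg⁻²·m⁻⁴·s⁴·A⁴) = kg⁻¹·m⁻²·s·A².

kg⁻¹·m⁻²·s·A²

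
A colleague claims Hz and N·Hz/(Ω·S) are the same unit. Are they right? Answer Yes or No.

Left side:
  Hz = 1/s = s⁻¹ (frequency is cycles per second).
Right side:
  Ω = V/A (resistance = voltage per current),
      = kg·m²·s⁻³·A⁻².
  So Ω⁻¹ = kg⁻¹·m⁻²·s³·A².
  N = kg·m/s² = kg·m·s⁻² (force = mass × acceleration).
  Hz = 1/s = s⁻¹ (frequency is cycles per second).
  S = 1/Ω (conductance is reciprocal resistance),
      = kg⁻¹·m⁻²·s³·A².
  So S⁻¹ = kg·m²·s⁻³·A⁻².
  Combining: Ω⁻¹·N·Hz·S⁻¹ = (kg⁻¹·m⁻²·s³·A²) · (kg·m·s⁻²) · s⁻¹ · (kg·m²·s⁻³·A⁻²) = kg·m·s⁻³.
Left is s⁻¹; right is kg·m·s⁻³ — different.

No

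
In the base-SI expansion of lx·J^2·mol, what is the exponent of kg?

lx = lm/m² (illuminance = luminous flux per area),
    = m⁻²·cd.
J = N·m (work = force × distance),
    = kg·m²·s⁻².
So J² = kg²·m⁴·s⁻⁴.
Combining: lx·J²·mol = (m⁻²·cd) · (kg²·m⁴·s⁻⁴) · mol = kg²·m²·s⁻⁴·mol·cd.
The exponent of kg is 2.

2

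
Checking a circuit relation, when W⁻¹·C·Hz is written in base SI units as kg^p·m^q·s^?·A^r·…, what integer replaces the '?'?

W = J/s (power = energy per time),
    = kg·m²·s⁻³.
So W⁻¹ = kg⁻¹·m⁻²·s³.
C = A·s = s·A (charge = current × time).
Hz = 1/s = s⁻¹ (frequency is cycles per second).
Combining: W⁻¹·C·Hz = (kg⁻¹·m⁻²·s³) · (s·A) · s⁻¹ = kg⁻¹·m⁻²·s³·A.
The exponent of s is 3.

3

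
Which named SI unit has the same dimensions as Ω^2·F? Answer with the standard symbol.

Ω = V/A (resistance = voltage per current),
    = kg·m²·s⁻³·A⁻².
So Ω² = kg²·m⁴·s⁻⁶·A⁻⁴.
F = C/V (capacitance = charge per voltage),
    = A·s/(kg·m²·s⁻³·A⁻¹) (substituting C and V),
    = kg⁻¹·m⁻²·s⁴·A².
Combining: Ω²·F = (kg²·m⁴·s⁻⁶·A⁻⁴) · (kg⁻¹·m⁻²·s⁴·A²) = kg·m²·s⁻²·A⁻².
kg·m²·s⁻²·A⁻² is the base-SI form of the henry.

H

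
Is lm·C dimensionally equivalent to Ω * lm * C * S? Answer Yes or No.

Left side:
  lm = cd·sr = cd (luminous flux; sr is dimensionless).
  C = A·s = s·A (charge = current × time).
  Combining: lm·C = cd · (s·A) = s·A·cd.
Right side:
  Ω = V/A (resistance = voltage per current),
      = kg·m²·s⁻³·A⁻².
  lm = cd·sr = cd (luminous flux; sr is dimensionless).
  C = A·s = s·A (charge = current × time).
  S = 1/Ω (conductance is reciprocal resistance),
      = kg⁻¹·m⁻²·s³·A².
  Combining: Ω·lm·C·S = (kg·m²·s⁻³·A⁻²) · cd · (s·A) · (kg⁻¹·m⁻²·s³·A²) = s·A·cd.
Both reduce to s·A·cd.

Yes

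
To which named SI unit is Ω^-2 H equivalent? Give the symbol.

F

Ω = kg·m²·s⁻³·A⁻².
So Ω⁻² = kg⁻²·m⁻⁴·s⁶·A⁴.
H = kg·m²·s⁻²·A⁻².
Combining: Ω⁻²·H = (kg⁻²·m⁻⁴·s⁶·A⁴) · (kg·m²·s⁻²·A⁻²) = kg⁻¹·m⁻²·s⁴·A².
kg⁻¹·m⁻²·s⁴·A² is the base-SI form of the farad.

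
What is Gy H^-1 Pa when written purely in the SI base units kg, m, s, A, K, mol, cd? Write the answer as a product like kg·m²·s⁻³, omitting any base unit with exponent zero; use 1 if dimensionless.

m⁻¹·s⁻²·A²

Gy = m²·s⁻².
H = kg·m²·s⁻²·A⁻².
So H⁻¹ = kg⁻¹·m⁻²·s²·A².
Pa = kg·m⁻¹·s⁻².
Combining: Gy·H⁻¹·Pa = (m²·s⁻²) · (kg⁻¹·m⁻²·s²·A²) · (kg·m⁻¹·s⁻²) = m⁻¹·s⁻²·A².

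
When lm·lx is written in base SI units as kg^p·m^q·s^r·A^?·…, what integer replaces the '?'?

0

lm = cd.
lx = m⁻²·cd.
Combining: lm·lx = cd · (m⁻²·cd) = m⁻²·cd².
The exponent of A is 0.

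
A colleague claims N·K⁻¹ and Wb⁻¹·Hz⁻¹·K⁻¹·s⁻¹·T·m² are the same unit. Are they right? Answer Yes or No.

No

Left side:
  N = kg·m/s² = kg·m·s⁻² (force = mass × acceleration).
  Combining: N·K⁻¹ = (kg·m·s⁻²) · K⁻¹ = kg·m·s⁻²·K⁻¹.
Right side:
  Wb = kg·m²·s⁻²·A⁻¹.
  So Wb⁻¹ = kg⁻¹·m⁻²·s²·A.
  Hz = s⁻¹.
  So Hz⁻¹ = s.
  T = kg·s⁻²·A⁻¹.
  Combining: Wb⁻¹·Hz⁻¹·K⁻¹·s⁻¹·T·m² = (kg⁻¹·m⁻²·s²·A) · s · K⁻¹ · s⁻¹ · (kg·s⁻²·A⁻¹) · m² = K⁻¹.
Left is kg·m·s⁻²·K⁻¹; right is K⁻¹ — different.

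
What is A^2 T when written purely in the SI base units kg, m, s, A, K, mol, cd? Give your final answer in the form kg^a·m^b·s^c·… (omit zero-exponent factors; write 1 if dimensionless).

kg·s⁻²·A

T = kg·s⁻²·A⁻¹.
Combining: A²·T = A² · (kg·s⁻²·A⁻¹) = kg·s⁻²·A.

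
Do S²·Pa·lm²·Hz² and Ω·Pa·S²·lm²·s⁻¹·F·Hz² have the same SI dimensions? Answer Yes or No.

Left side:
  S = kg⁻¹·m⁻²·s³·A².
  So S² = kg⁻²·m⁻⁴·s⁶·A⁴.
  Pa = kg·m⁻¹·s⁻².
  lm = cd.
  So lm² = cd².
  Hz = s⁻¹.
  So Hz² = s⁻².
  Combining: S²·Pa·lm²·Hz² = (kg⁻²·m⁻⁴·s⁶·A⁴) · (kg·m⁻¹·s⁻²) · cd² · s⁻² = kg⁻¹·m⁻⁵·s²·A⁴·cd².
Right side:
  Ω = V/A (resistance = voltage per current),
      = kg·m²·s⁻³·A⁻².
  Pa = N/m² (pressure = force per area),
      = kg·m⁻¹·s⁻².
  S = 1/Ω (conductance is reciprocal resistance),
      = kg⁻¹·m⁻²·s³·A².
  So S² = kg⁻²·m⁻⁴·s⁶·A⁴.
  lm = cd·sr = cd (luminous flux; sr is dimensionless).
  So lm² = cd².
  F = C/V (capacitance = charge per voltage),
      = A·s/(kg·m²·s⁻³·A⁻¹) (substituting C and V),
      = kg⁻¹·m⁻²·s⁴·A².
  Hz = 1/s = s⁻¹ (frequency is cycles per second).
  So Hz² = s⁻².
  Combining: Ω·Pa·S²·lm²·s⁻¹·F·Hz² = (kg·m²·s⁻³·A⁻²) · (kg·m⁻¹·s⁻²) · (kg⁻²·m⁻⁴·s⁶·A⁴) · cd² · s⁻¹ · (kg⁻¹·m⁻²·s⁴·A²) · s⁻² = kg⁻¹·m⁻⁵·s²·A⁴·cd².
Both reduce to kg⁻¹·m⁻⁵·s²·A⁴·cd².

Yes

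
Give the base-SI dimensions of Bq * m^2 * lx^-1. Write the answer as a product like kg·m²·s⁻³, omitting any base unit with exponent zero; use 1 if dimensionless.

m⁴·s⁻¹·cd⁻¹

Bq = 1/s = s⁻¹ (activity is decays per second).
lx = lm/m² (illuminance = luminous flux per area),
    = m⁻²·cd.
So lx⁻¹ = m²·cd⁻¹.
Combining: Bq·m²·lx⁻¹ = s⁻¹ · m² · (m²·cd⁻¹) = m⁴·s⁻¹·cd⁻¹.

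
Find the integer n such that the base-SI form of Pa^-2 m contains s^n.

4

Pa = kg·m⁻¹·s⁻².
So Pa⁻² = kg⁻²·m²·s⁴.
Combining: Pa⁻²·m = (kg⁻²·m²·s⁴) · m = kg⁻²·m³·s⁴.
The exponent of s is 4.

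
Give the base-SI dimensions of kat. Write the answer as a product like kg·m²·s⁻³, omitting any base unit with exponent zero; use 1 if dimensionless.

s⁻¹·mol

kat = mol/s = s⁻¹·mol (catalytic activity).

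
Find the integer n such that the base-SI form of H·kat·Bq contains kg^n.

1

H = Wb/A (inductance = flux per current),
    = kg·m²·s⁻²·A⁻².
kat = mol/s = s⁻¹·mol (catalytic activity).
Bq = 1/s = s⁻¹ (activity is decays per second).
Combining: H·kat·Bq = (kg·m²·s⁻²·A⁻²) · (s⁻¹·mol) · s⁻¹ = kg·m²·s⁻⁴·A⁻²·mol.
The exponent of kg is 1.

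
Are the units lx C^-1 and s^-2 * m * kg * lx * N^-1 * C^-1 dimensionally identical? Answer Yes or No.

Left side:
  lx = lm/m² (illuminance = luminous flux per area),
      = m⁻²·cd.
  C = A·s = s·A (charge = current × time).
  So C⁻¹ = s⁻¹·A⁻¹.
  Combining: lx·C⁻¹ = (m⁻²·cd) · (s⁻¹·A⁻¹) = m⁻²·s⁻¹·A⁻¹·cd.
Right side:
  lx = lm/m² (illuminance = luminous flux per area),
      = m⁻²·cd.
  N = kg·m/s² = kg·m·s⁻² (force = mass × acceleration).
  So N⁻¹ = kg⁻¹·m⁻¹·s².
  C = A·s = s·A (charge = current × time).
  So C⁻¹ = s⁻¹·A⁻¹.
  Combining: s⁻²·m·kg·lx·N⁻¹·C⁻¹ = s⁻² · m · kg · (m⁻²·cd) · (kg⁻¹·m⁻¹·s²) · (s⁻¹·A⁻¹) = m⁻²·s⁻¹·A⁻¹·cd.
Both reduce to m⁻²·s⁻¹·A⁻¹·cd.

Yes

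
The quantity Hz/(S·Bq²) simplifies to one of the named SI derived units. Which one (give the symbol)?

H

S = 1/Ω (conductance is reciprocal resistance),
    = kg⁻¹·m⁻²·s³·A².
So S⁻¹ = kg·m²·s⁻³·A⁻².
Bq = 1/s = s⁻¹ (activity is decays per second).
So Bq⁻² = s².
Hz = 1/s = s⁻¹ (frequency is cycles per second).
Combining: S⁻¹·Bq⁻²·Hz = (kg·m²·s⁻³·A⁻²) · s² · s⁻¹ = kg·m²·s⁻²·A⁻².
kg·m²·s⁻²·A⁻² is the base-SI form of the henry.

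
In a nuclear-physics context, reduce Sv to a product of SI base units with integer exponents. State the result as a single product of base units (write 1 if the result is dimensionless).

Sv = m²·s⁻².

m²·s⁻²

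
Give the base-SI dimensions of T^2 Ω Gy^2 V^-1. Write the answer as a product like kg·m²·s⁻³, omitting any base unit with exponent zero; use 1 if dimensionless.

kg²·m⁴·s⁻⁸·A⁻³

T = kg·s⁻²·A⁻¹.
So T² = kg²·s⁻⁴·A⁻².
Ω = kg·m²·s⁻³·A⁻².
Gy = m²·s⁻².
So Gy² = m⁴·s⁻⁴.
V = kg·m²·s⁻³·A⁻¹.
So V⁻¹ = kg⁻¹·m⁻²·s³·A.
Combining: T²·Ω·Gy²·V⁻¹ = (kg²·s⁻⁴·A⁻²) · (kg·m²·s⁻³·A⁻²) · (m⁴·s⁻⁴) · (kg⁻¹·m⁻²·s³·A) = kg²·m⁴·s⁻⁸·A⁻³.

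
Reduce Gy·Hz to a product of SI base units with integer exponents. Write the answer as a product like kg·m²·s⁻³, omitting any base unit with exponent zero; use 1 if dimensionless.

m²·s⁻³

Gy = m²·s⁻².
Hz = s⁻¹.
Combining: Gy·Hz = (m²·s⁻²) · s⁻¹ = m²·s⁻³.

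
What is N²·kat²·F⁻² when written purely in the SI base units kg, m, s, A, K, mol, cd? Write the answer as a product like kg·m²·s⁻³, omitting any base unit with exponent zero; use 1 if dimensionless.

N = kg·m/s² = kg·m·s⁻² (force = mass × acceleration).
So N² = kg²·m²·s⁻⁴.
kat = mol/s = s⁻¹·mol (catalytic activity).
So kat² = s⁻²·mol².
F = C/V (capacitance = charge per voltage),
    = A·s/(kg·m²·s⁻³·A⁻¹) (substituting C and V),
    = kg⁻¹·m⁻²·s⁴·A².
So F⁻² = kg²·m⁴·s⁻⁸·A⁻⁴.
Combining: N²·kat²·F⁻² = (kg²·m²·s⁻⁴) · (s⁻²·mol²) · (kg²·m⁴·s⁻⁸·A⁻⁴) = kg⁴·m⁶·s⁻¹⁴·A⁻⁴·mol².

kg⁴·m⁶·s⁻¹⁴·A⁻⁴·mol²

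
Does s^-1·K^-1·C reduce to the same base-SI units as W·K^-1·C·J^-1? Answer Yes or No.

Yes

Left side:
  C = s·A.
  Combining: s⁻¹·K⁻¹·C = s⁻¹ · K⁻¹ · (s·A) = A·K⁻¹.
Right side:
  W = J/s (power = energy per time),
      = kg·m²·s⁻³.
  C = A·s = s·A (charge = current × time).
  J = N·m (work = force × distance),
      = kg·m²·s⁻².
  So J⁻¹ = kg⁻¹·m⁻²·s².
  Combining: W·K⁻¹·C·J⁻¹ = (kg·m²·s⁻³) · K⁻¹ · (s·A) · (kg⁻¹·m⁻²·s²) = A·K⁻¹.
Both reduce to A·K⁻¹.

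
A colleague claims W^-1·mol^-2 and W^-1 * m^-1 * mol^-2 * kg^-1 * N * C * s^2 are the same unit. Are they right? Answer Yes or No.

No

Left side:
  W = J/s (power = energy per time),
      = kg·m²·s⁻³.
  So W⁻¹ = kg⁻¹·m⁻²·s³.
  Combining: W⁻¹·mol⁻² = (kg⁻¹·m⁻²·s³) · mol⁻² = kg⁻¹·m⁻²·s³·mol⁻².
Right side:
  W = kg·m²·s⁻³.
  So W⁻¹ = kg⁻¹·m⁻²·s³.
  N = kg·m·s⁻².
  C = s·A.
  Combining: W⁻¹·m⁻¹·mol⁻²·kg⁻¹·N·C·s² = (kg⁻¹·m⁻²·s³) · m⁻¹ · mol⁻² · kg⁻¹ · (kg·m·s⁻²) · (s·A) · s² = kg⁻¹·m⁻²·s⁴·A·mol⁻².
Left is kg⁻¹·m⁻²·s³·mol⁻²; right is kg⁻¹·m⁻²·s⁴·A·mol⁻² — different.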